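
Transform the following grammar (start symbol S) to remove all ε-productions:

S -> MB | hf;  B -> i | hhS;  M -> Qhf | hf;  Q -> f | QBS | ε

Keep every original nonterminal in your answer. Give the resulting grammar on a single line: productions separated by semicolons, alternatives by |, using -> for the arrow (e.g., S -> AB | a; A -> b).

Nullable set: {Q}.
M -> Qhf: Q nullable, giving Qhf | hf.
Drop Q -> ε.
Q -> QBS: Q nullable, giving BS | QBS.
Unchanged (no nullable symbols): S -> MB; S -> hf; B -> hhS; B -> i; M -> hf; Q -> f.

S -> MB | hf; B -> i | hhS; M -> hf | Qhf; Q -> f | BS | QBS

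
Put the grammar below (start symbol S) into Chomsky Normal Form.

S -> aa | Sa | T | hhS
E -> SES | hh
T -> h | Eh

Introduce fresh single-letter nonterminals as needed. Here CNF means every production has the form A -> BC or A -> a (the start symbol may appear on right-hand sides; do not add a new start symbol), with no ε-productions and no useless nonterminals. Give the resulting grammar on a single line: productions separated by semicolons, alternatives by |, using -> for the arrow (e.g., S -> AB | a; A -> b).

No ε-productions.
After unit-elimination: S -> h | Eh | Sa | aa | hhS; E -> hh | SES; T -> h | Eh.
TERM: introduce B -> a, A -> h and substitute in every rule of length ≥2.
BIN: E -> SES becomes E -> SC, C -> ES; S -> AAS becomes S -> AD, D -> AS.
Drop unreachable/unproductive: T.

S -> h | AD | BB | EA | SB; A -> h; B -> a; C -> ES; D -> AS; E -> AA | SC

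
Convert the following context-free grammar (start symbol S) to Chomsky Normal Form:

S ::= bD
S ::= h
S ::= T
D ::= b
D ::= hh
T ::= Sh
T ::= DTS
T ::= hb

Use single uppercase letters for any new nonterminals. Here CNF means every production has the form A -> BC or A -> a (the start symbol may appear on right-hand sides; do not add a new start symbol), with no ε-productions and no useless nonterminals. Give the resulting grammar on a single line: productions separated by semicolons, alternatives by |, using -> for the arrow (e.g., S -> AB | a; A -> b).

S -> h | AB | BD | DC | SA; A -> h; B -> b; C -> TS; D -> b | AA; E -> TS; T -> AB | DE | SA

No ε-productions.
After unit-elimination: S -> h | Sh | bD | hb | DTS; D -> b | hh; T -> Sh | hb | DTS.
TERM: introduce B -> b, A -> h and substitute in every rule of length ≥2.
BIN: S -> DTS becomes S -> DC, C -> TS; T -> DTS becomes T -> DE, E -> TS.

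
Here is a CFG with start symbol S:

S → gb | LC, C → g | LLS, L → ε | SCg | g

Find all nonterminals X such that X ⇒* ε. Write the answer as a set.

{L}

Directly nullable (have an ε-rule): {L}.
Not nullable: C, S — each has a terminal in every rule's right-hand side or depends on a non-nullable symbol.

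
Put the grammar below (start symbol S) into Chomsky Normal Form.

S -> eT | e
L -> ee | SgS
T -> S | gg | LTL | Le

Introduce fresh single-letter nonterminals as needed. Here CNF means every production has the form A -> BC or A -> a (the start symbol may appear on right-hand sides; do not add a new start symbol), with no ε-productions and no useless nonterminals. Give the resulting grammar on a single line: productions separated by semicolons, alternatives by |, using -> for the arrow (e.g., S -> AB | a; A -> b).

No ε-productions.
After unit-elimination: S -> e | eT; L -> ee | SgS; T -> e | Le | eT | gg | LTL.
TERM: introduce B -> e, A -> g and substitute in every rule of length ≥2.
BIN: L -> SAS becomes L -> SC, C -> AS; T -> LTL becomes T -> LD, D -> TL.

S -> e | BT; A -> g; B -> e; C -> AS; D -> TL; L -> BB | SC; T -> e | AA | BT | LB | LD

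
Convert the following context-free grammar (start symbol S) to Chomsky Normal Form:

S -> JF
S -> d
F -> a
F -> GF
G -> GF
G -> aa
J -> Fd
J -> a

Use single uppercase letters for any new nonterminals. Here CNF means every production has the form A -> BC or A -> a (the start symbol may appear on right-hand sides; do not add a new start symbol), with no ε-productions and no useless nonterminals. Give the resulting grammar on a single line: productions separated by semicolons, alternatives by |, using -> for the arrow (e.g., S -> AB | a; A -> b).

No ε-productions.
No unit productions to eliminate.
TERM: introduce A -> a, B -> d and substitute in every rule of length ≥2.

S -> d | JF; A -> a; B -> d; F -> a | GF; G -> AA | GF; J -> a | FB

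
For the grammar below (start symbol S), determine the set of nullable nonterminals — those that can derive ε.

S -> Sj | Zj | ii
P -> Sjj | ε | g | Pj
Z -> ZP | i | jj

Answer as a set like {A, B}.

Directly nullable (have an ε-rule): {P}.
Not nullable: S, Z — each has a terminal in every rule's right-hand side or depends on a non-nullable symbol.

{P}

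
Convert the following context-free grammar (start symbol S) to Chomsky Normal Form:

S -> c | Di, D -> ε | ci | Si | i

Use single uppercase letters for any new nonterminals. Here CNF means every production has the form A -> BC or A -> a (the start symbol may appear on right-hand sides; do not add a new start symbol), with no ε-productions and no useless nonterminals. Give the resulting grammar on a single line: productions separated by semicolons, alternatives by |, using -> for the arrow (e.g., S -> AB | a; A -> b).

Nullable: {D}; after ε-elimination: S -> c | i | Di; D -> i | Si | ci.
No unit productions to eliminate.
TERM: introduce B -> c, A -> i and substitute in every rule of length ≥2.

S -> c | i | DA; A -> i; B -> c; D -> i | BA | SA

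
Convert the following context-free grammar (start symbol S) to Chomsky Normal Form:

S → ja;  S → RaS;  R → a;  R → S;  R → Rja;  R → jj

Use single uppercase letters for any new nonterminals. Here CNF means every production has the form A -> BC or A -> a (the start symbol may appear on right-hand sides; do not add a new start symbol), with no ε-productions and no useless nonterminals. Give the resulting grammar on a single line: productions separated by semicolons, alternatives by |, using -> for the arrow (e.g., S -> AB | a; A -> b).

No ε-productions.
After unit-elimination: S -> ja | RaS; R -> a | ja | jj | RaS | Rja.
TERM: introduce A -> a, B -> j and substitute in every rule of length ≥2.
BIN: R -> RAS becomes R -> RC, C -> AS; R -> RBA becomes R -> RD, D -> BA; S -> RAS becomes S -> RE, E -> AS.

S -> BA | RE; A -> a; B -> j; C -> AS; D -> BA; E -> AS; R -> a | BA | BB | RC | RD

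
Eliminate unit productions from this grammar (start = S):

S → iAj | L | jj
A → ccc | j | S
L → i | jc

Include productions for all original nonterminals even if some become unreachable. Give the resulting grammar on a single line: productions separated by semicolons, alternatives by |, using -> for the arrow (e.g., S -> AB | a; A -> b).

S -> i | jc | jj | iAj; A -> i | j | jc | jj | ccc | iAj; L -> i | jc

Unit productions: A->S, S->L.
Unit pairs (A ⇒* B via units): (A,L), (A,S), (S,L).
S: inherits non-unit rules of {L, S} → i | iAj | jc | jj.
A: inherits non-unit rules of {A, L, S} → ccc | i | iAj | j | jc | jj.
L: inherits non-unit rules of {L} → i | jc.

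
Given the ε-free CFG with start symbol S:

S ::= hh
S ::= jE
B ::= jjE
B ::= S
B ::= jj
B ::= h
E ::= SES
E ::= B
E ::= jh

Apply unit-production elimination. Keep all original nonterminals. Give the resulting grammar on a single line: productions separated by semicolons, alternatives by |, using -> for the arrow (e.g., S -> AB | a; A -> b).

S -> hh | jE; B -> h | hh | jE | jj | jjE; E -> h | hh | jE | jh | jj | SES | jjE

Unit productions: B->S, E->B.
Unit pairs (A ⇒* B via units): (B,S), (E,B), (E,S).
S: inherits non-unit rules of {S} → hh | jE.
B: inherits non-unit rules of {B, S} → h | hh | jE | jj | jjE.
E: inherits non-unit rules of {B, E, S} → SES | h | hh | jE | jh | jj | jjE.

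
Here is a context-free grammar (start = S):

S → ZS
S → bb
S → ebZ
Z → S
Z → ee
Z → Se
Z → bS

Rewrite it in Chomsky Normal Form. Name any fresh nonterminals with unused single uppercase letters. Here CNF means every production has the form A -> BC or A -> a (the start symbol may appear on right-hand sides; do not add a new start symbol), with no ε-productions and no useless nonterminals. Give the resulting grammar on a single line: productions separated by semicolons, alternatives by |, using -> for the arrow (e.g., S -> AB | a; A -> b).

No ε-productions.
After unit-elimination: S -> ZS | bb | ebZ; Z -> Se | ZS | bS | bb | ee | ebZ.
TERM: introduce A -> b, B -> e and substitute in every rule of length ≥2.
BIN: S -> BAZ becomes S -> BC, C -> AZ; Z -> BAZ becomes Z -> BD, D -> AZ.

S -> AA | BC | ZS; A -> b; B -> e; C -> AZ; D -> AZ; Z -> AA | AS | BB | BD | SB | ZS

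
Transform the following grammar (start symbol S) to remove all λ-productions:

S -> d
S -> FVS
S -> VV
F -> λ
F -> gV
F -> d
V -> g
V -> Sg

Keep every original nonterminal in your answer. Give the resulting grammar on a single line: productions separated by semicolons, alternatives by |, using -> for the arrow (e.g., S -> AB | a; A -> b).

S -> d | VS | VV | FVS; F -> d | gV; V -> g | Sg

Nullable set: {F}.
S -> FVS: F nullable, giving FVS | VS.
Drop F -> λ.
Unchanged (no nullable symbols): S -> VV; S -> d; F -> d; F -> gV; V -> Sg; V -> g.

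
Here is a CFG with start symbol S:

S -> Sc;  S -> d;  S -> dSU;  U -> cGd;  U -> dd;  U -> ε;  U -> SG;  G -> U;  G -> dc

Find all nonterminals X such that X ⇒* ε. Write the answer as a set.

Directly nullable (have an ε-rule): {U}.
G is nullable via G -> U (every symbol on the right is already known nullable).
Not nullable: S — each has a terminal in every rule's right-hand side or depends on a non-nullable symbol.

{G, U}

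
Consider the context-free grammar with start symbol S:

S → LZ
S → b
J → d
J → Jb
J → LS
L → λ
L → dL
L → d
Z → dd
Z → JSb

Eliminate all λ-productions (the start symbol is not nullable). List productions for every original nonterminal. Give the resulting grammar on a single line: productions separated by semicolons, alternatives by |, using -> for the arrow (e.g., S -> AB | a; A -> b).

Nullable set: {L}.
S -> LZ: L nullable, giving LZ | Z.
J -> LS: L nullable, giving LS | S.
Drop L -> λ.
L -> dL: L nullable, giving d | dL.
Unchanged (no nullable symbols): S -> b; J -> Jb; J -> d; L -> d; Z -> JSb; Z -> dd.

S -> Z | b | LZ; J -> S | d | Jb | LS; L -> d | dL; Z -> dd | JSb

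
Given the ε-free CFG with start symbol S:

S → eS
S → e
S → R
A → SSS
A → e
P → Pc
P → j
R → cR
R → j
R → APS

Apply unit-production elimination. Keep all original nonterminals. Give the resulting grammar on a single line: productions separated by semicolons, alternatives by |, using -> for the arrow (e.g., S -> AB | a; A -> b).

S -> e | j | cR | eS | APS; A -> e | SSS; P -> j | Pc; R -> j | cR | APS

Unit productions: S->R.
Unit pairs (A ⇒* B via units): (S,R).
S: inherits non-unit rules of {R, S} → APS | cR | e | eS | j.
A: inherits non-unit rules of {A} → SSS | e.
P: inherits non-unit rules of {P} → Pc | j.
R: inherits non-unit rules of {R} → APS | cR | j.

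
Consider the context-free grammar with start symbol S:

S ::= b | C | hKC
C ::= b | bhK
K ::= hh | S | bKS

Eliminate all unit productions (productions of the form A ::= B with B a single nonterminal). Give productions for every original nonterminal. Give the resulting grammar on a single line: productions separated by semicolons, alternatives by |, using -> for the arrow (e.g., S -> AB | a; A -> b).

S -> b | bhK | hKC; C -> b | bhK; K -> b | hh | bKS | bhK | hKC

Unit productions: K->S, S->C.
Unit pairs (A ⇒* B via units): (K,C), (K,S), (S,C).
S: inherits non-unit rules of {C, S} → b | bhK | hKC.
C: inherits non-unit rules of {C} → b | bhK.
K: inherits non-unit rules of {C, K, S} → b | bKS | bhK | hKC | hh.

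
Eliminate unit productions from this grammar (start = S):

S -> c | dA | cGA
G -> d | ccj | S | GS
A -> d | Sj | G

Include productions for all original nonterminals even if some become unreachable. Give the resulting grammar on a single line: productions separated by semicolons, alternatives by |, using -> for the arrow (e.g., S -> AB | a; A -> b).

Unit productions: A->G, G->S.
Unit pairs (A ⇒* B via units): (A,G), (A,S), (G,S).
S: inherits non-unit rules of {S} → c | cGA | dA.
A: inherits non-unit rules of {A, G, S} → GS | Sj | c | cGA | ccj | d | dA.
G: inherits non-unit rules of {G, S} → GS | c | cGA | ccj | d | dA.

S -> c | dA | cGA; A -> c | d | GS | Sj | dA | cGA | ccj; G -> c | d | GS | dA | cGA | ccj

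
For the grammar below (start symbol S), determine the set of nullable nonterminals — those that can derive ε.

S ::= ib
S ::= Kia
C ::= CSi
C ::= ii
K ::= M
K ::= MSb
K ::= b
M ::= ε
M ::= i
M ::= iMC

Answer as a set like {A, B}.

Directly nullable (have an ε-rule): {M}.
K is nullable via K -> M (every symbol on the right is already known nullable).
Not nullable: C, S — each has a terminal in every rule's right-hand side or depends on a non-nullable symbol.

{K, M}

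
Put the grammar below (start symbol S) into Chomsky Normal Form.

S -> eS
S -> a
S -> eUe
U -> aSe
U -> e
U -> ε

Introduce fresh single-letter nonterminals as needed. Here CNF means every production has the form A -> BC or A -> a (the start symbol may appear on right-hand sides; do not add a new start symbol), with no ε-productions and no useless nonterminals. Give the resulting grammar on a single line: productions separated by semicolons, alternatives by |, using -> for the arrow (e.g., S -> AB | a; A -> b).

Nullable: {U}; after ε-elimination: S -> a | eS | ee | eUe; U -> e | aSe.
No unit productions to eliminate.
TERM: introduce B -> a, A -> e and substitute in every rule of length ≥2.
BIN: S -> AUA becomes S -> AC, C -> UA; U -> BSA becomes U -> BD, D -> SA.

S -> a | AA | AC | AS; A -> e; B -> a; C -> UA; D -> SA; U -> e | BD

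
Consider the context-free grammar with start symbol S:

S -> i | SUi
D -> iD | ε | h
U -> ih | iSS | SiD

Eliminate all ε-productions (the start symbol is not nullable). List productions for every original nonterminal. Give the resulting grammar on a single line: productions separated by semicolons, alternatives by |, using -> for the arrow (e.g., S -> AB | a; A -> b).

Nullable set: {D}.
Drop D -> ε.
D -> iD: D nullable, giving i | iD.
U -> SiD: D nullable, giving Si | SiD.
Unchanged (no nullable symbols): S -> SUi; S -> i; D -> h; U -> iSS; U -> ih.

S -> i | SUi; D -> h | i | iD; U -> Si | ih | SiD | iSS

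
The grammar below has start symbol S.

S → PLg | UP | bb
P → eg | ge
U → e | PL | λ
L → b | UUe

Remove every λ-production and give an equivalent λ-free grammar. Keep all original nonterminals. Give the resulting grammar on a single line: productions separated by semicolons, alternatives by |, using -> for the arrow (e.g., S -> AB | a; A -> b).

Nullable set: {U}.
S -> UP: U nullable, giving P | UP.
L -> UUe: U, U nullable, giving UUe | Ue | e.
Drop U -> λ.
Unchanged (no nullable symbols): S -> PLg; S -> bb; L -> b; P -> eg; P -> ge; U -> PL; U -> e.

S -> P | UP | bb | PLg; L -> b | e | Ue | UUe; P -> eg | ge; U -> e | PL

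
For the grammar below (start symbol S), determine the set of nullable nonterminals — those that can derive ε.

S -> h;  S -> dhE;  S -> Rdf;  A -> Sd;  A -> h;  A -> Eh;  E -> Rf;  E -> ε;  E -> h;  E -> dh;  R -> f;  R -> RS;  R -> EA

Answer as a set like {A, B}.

{E}

Directly nullable (have an ε-rule): {E}.
Not nullable: A, R, S — each has a terminal in every rule's right-hand side or depends on a non-nullable symbol.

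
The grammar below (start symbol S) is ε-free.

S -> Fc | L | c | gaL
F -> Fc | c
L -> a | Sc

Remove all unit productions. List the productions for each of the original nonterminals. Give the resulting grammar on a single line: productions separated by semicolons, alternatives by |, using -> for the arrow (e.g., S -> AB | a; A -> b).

S -> a | c | Fc | Sc | gaL; F -> c | Fc; L -> a | Sc

Unit productions: S->L.
Unit pairs (A ⇒* B via units): (S,L).
S: inherits non-unit rules of {L, S} → Fc | Sc | a | c | gaL.
F: inherits non-unit rules of {F} → Fc | c.
L: inherits non-unit rules of {L} → Sc | a.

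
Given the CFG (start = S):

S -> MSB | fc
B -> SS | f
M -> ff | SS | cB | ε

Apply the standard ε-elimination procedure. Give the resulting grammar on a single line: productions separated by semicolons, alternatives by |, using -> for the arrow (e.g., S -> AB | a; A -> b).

Nullable set: {M}.
S -> MSB: M nullable, giving MSB | SB.
Drop M -> ε.
Unchanged (no nullable symbols): S -> fc; B -> SS; B -> f; M -> SS; M -> cB; M -> ff.

S -> SB | fc | MSB; B -> f | SS; M -> SS | cB | ff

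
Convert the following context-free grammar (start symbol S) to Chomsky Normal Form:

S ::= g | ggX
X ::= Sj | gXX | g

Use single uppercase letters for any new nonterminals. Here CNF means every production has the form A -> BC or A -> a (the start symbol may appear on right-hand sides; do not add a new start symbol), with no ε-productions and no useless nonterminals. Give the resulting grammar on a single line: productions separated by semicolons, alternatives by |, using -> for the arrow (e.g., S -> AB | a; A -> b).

No ε-productions.
No unit productions to eliminate.
TERM: introduce A -> g, B -> j and substitute in every rule of length ≥2.
BIN: S -> AAX becomes S -> AC, C -> AX; X -> AXX becomes X -> AD, D -> XX.

S -> g | AC; A -> g; B -> j; C -> AX; D -> XX; X -> g | AD | SB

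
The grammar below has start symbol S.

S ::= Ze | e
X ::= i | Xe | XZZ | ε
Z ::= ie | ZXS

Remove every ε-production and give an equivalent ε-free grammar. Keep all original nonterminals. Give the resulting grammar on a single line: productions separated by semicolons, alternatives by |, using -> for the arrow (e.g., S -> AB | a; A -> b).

S -> e | Ze; X -> e | i | Xe | ZZ | XZZ; Z -> ZS | ie | ZXS

Nullable set: {X}.
Drop X -> ε.
X -> XZZ: X nullable, giving XZZ | ZZ.
X -> Xe: X nullable, giving Xe | e.
Z -> ZXS: X nullable, giving ZS | ZXS.
Unchanged (no nullable symbols): S -> Ze; S -> e; X -> i; Z -> ie.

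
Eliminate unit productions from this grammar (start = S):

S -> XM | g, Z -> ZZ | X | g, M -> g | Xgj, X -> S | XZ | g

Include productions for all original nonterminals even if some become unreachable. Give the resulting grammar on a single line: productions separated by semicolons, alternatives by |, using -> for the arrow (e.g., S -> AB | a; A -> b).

Unit productions: X->S, Z->X.
Unit pairs (A ⇒* B via units): (X,S), (Z,S), (Z,X).
S: inherits non-unit rules of {S} → XM | g.
M: inherits non-unit rules of {M} → Xgj | g.
X: inherits non-unit rules of {S, X} → XM | XZ | g.
Z: inherits non-unit rules of {S, X, Z} → XM | XZ | ZZ | g.

S -> g | XM; M -> g | Xgj; X -> g | XM | XZ; Z -> g | XM | XZ | ZZ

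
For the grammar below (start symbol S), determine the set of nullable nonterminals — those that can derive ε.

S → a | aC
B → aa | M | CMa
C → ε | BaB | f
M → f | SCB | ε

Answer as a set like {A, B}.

Directly nullable (have an ε-rule): {C, M}.
B is nullable via B -> M (every symbol on the right is already known nullable).
Not nullable: S — each has a terminal in every rule's right-hand side or depends on a non-nullable symbol.

{B, C, M}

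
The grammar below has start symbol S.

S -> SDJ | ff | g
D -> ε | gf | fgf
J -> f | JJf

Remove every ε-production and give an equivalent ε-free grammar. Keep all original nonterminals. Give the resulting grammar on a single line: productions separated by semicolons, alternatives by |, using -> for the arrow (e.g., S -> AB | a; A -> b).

S -> g | SJ | ff | SDJ; D -> gf | fgf; J -> f | JJf

Nullable set: {D}.
S -> SDJ: D nullable, giving SDJ | SJ.
Drop D -> ε.
Unchanged (no nullable symbols): S -> ff; S -> g; D -> fgf; D -> gf; J -> JJf; J -> f.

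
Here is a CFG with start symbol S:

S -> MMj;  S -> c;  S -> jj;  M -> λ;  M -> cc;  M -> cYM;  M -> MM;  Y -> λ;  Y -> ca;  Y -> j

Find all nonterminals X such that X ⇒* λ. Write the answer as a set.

Directly nullable (have an ε-rule): {M, Y}.
Not nullable: S — each has a terminal in every rule's right-hand side or depends on a non-nullable symbol.

{M, Y}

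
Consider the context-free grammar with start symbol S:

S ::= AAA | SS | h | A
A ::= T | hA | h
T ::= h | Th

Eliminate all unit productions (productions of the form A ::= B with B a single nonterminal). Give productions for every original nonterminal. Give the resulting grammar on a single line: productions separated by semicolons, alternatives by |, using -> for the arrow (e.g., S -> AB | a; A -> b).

Unit productions: A->T, S->A.
Unit pairs (A ⇒* B via units): (A,T), (S,A), (S,T).
S: inherits non-unit rules of {A, S, T} → AAA | SS | Th | h | hA.
A: inherits non-unit rules of {A, T} → Th | h | hA.
T: inherits non-unit rules of {T} → Th | h.

S -> h | SS | Th | hA | AAA; A -> h | Th | hA; T -> h | Th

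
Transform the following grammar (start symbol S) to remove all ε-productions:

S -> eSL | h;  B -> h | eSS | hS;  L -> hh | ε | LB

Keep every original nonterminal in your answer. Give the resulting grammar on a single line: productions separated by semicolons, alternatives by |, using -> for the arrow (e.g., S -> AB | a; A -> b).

Nullable set: {L}.
S -> eSL: L nullable, giving eS | eSL.
Drop L -> ε.
L -> LB: L nullable, giving B | LB.
Unchanged (no nullable symbols): S -> h; B -> eSS; B -> h; B -> hS; L -> hh.

S -> h | eS | eSL; B -> h | hS | eSS; L -> B | LB | hh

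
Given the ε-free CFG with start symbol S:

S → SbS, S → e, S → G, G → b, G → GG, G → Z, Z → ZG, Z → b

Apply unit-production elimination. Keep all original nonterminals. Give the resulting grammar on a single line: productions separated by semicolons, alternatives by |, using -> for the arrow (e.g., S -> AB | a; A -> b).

S -> b | e | GG | ZG | SbS; G -> b | GG | ZG; Z -> b | ZG

Unit productions: G->Z, S->G.
Unit pairs (A ⇒* B via units): (G,Z), (S,G), (S,Z).
S: inherits non-unit rules of {G, S, Z} → GG | SbS | ZG | b | e.
G: inherits non-unit rules of {G, Z} → GG | ZG | b.
Z: inherits non-unit rules of {Z} → ZG | b.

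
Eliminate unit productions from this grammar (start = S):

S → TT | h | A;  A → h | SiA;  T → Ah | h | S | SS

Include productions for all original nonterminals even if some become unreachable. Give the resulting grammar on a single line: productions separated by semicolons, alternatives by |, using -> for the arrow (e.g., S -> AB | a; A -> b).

Unit productions: S->A, T->S.
Unit pairs (A ⇒* B via units): (S,A), (T,A), (T,S).
S: inherits non-unit rules of {A, S} → SiA | TT | h.
A: inherits non-unit rules of {A} → SiA | h.
T: inherits non-unit rules of {A, S, T} → Ah | SS | SiA | TT | h.

S -> h | TT | SiA; A -> h | SiA; T -> h | Ah | SS | TT | SiA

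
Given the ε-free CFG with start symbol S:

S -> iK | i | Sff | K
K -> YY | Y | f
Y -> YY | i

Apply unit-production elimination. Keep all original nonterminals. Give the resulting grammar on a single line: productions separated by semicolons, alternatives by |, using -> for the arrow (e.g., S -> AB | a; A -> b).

Unit productions: K->Y, S->K.
Unit pairs (A ⇒* B via units): (K,Y), (S,K), (S,Y).
S: inherits non-unit rules of {K, S, Y} → Sff | YY | f | i | iK.
K: inherits non-unit rules of {K, Y} → YY | f | i.
Y: inherits non-unit rules of {Y} → YY | i.

S -> f | i | YY | iK | Sff; K -> f | i | YY; Y -> i | YY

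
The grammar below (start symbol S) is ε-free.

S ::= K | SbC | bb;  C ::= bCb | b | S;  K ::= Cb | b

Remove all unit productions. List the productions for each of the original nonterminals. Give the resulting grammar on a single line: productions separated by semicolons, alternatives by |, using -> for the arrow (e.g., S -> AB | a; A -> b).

Unit productions: C->S, S->K.
Unit pairs (A ⇒* B via units): (C,K), (C,S), (S,K).
S: inherits non-unit rules of {K, S} → Cb | SbC | b | bb.
C: inherits non-unit rules of {C, K, S} → Cb | SbC | b | bCb | bb.
K: inherits non-unit rules of {K} → Cb | b.

S -> b | Cb | bb | SbC; C -> b | Cb | bb | SbC | bCb; K -> b | Cb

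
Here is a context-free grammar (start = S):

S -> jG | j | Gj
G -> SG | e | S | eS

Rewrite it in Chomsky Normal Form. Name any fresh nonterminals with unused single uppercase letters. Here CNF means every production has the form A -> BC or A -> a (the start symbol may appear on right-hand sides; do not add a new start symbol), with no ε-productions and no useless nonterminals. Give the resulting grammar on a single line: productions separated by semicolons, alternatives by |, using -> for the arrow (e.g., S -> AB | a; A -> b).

No ε-productions.
After unit-elimination: S -> j | Gj | jG; G -> e | j | Gj | SG | eS | jG.
TERM: introduce B -> e, A -> j and substitute in every rule of length ≥2.

S -> j | AG | GA; A -> j; B -> e; G -> e | j | AG | BS | GA | SG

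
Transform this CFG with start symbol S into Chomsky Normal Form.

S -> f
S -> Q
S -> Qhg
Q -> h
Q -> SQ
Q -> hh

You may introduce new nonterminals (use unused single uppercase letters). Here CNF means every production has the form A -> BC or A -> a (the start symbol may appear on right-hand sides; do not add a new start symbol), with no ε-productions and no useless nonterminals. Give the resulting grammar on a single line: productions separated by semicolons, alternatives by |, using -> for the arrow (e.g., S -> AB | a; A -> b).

S -> f | h | AA | QC | SQ; A -> h; B -> g; C -> AB; Q -> h | AA | SQ

No ε-productions.
After unit-elimination: S -> f | h | SQ | hh | Qhg; Q -> h | SQ | hh.
TERM: introduce B -> g, A -> h and substitute in every rule of length ≥2.
BIN: S -> QAB becomes S -> QC, C -> AB.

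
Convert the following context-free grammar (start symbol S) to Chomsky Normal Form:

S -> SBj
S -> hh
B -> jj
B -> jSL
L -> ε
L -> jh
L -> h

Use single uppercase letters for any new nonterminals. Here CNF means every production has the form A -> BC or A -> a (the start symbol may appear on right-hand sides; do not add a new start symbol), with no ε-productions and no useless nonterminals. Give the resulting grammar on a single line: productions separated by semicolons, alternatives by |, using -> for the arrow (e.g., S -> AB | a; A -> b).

Nullable: {L}; after ε-elimination: S -> hh | SBj; B -> jS | jj | jSL; L -> h | jh.
No unit productions to eliminate.
TERM: introduce C -> h, A -> j and substitute in every rule of length ≥2.
BIN: B -> ASL becomes B -> AD, D -> SL; S -> SBA becomes S -> SE, E -> BA.

S -> CC | SE; A -> j; B -> AA | AD | AS; C -> h; D -> SL; E -> BA; L -> h | AC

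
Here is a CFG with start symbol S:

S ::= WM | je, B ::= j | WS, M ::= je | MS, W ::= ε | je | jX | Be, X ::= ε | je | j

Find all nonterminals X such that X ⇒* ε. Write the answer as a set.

{W, X}

Directly nullable (have an ε-rule): {W, X}.
Not nullable: B, M, S — each has a terminal in every rule's right-hand side or depends on a non-nullable symbol.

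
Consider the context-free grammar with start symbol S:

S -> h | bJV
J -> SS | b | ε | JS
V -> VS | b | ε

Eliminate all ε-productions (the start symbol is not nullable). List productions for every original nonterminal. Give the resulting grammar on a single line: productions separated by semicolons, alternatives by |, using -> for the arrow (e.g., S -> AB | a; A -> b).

S -> b | h | bJ | bV | bJV; J -> S | b | JS | SS; V -> S | b | VS

Nullable set: {J, V}.
S -> bJV: J, V nullable, giving b | bJ | bJV | bV.
Drop J -> ε.
J -> JS: J nullable, giving JS | S.
Drop V -> ε.
V -> VS: V nullable, giving S | VS.
Unchanged (no nullable symbols): S -> h; J -> SS; J -> b; V -> b.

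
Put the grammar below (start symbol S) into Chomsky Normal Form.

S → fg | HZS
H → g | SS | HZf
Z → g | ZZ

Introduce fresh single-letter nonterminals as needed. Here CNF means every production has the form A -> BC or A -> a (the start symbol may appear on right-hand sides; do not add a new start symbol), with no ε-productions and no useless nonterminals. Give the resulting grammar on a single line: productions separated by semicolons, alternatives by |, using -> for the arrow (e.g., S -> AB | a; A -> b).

S -> AB | HD; A -> f; B -> g; C -> ZA; D -> ZS; H -> g | HC | SS; Z -> g | ZZ

No ε-productions.
No unit productions to eliminate.
TERM: introduce A -> f, B -> g and substitute in every rule of length ≥2.
BIN: H -> HZA becomes H -> HC, C -> ZA; S -> HZS becomes S -> HD, D -> ZS.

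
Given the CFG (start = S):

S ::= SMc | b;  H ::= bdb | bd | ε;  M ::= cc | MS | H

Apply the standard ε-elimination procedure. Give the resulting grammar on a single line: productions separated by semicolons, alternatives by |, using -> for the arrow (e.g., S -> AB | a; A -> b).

Nullable set: {H, M}.
S -> SMc: M nullable, giving SMc | Sc.
Drop H -> ε.
M -> H: H nullable, giving H.
M -> MS: M nullable, giving MS | S.
Unchanged (no nullable symbols): S -> b; H -> bd; H -> bdb; M -> cc.

S -> b | Sc | SMc; H -> bd | bdb; M -> H | S | MS | cc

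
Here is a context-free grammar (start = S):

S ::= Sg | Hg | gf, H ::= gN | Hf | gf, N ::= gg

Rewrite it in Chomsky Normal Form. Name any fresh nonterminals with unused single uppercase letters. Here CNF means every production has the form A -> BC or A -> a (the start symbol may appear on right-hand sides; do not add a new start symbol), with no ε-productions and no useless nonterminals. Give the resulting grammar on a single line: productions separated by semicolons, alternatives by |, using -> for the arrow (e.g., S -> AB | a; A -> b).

No ε-productions.
No unit productions to eliminate.
TERM: introduce A -> f, B -> g and substitute in every rule of length ≥2.

S -> BA | HB | SB; A -> f; B -> g; H -> BA | BN | HA; N -> BB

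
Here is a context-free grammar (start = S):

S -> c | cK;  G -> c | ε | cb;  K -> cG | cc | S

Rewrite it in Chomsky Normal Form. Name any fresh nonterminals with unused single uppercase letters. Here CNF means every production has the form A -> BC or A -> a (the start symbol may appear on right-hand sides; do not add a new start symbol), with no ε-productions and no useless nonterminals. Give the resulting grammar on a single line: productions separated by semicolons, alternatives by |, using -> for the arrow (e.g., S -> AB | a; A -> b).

Nullable: {G}; after ε-elimination: S -> c | cK; G -> c | cb; K -> S | c | cG | cc.
After unit-elimination: S -> c | cK; G -> c | cb; K -> c | cG | cK | cc.
TERM: introduce B -> b, A -> c and substitute in every rule of length ≥2.

S -> c | AK; A -> c; B -> b; G -> c | AB; K -> c | AA | AG | AK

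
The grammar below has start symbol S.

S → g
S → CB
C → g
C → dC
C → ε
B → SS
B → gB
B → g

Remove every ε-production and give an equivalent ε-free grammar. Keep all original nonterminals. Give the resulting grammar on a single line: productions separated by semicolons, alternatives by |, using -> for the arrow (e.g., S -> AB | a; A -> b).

Nullable set: {C}.
S -> CB: C nullable, giving B | CB.
Drop C -> ε.
C -> dC: C nullable, giving d | dC.
Unchanged (no nullable symbols): S -> g; B -> SS; B -> g; B -> gB; C -> g.

S -> B | g | CB; B -> g | SS | gB; C -> d | g | dC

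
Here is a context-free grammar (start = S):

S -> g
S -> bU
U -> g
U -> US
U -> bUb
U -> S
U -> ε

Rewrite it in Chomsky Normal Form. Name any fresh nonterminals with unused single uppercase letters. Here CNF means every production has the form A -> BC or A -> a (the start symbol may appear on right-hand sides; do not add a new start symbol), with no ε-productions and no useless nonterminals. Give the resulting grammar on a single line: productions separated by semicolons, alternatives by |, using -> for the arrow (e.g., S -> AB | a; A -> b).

Nullable: {U}; after ε-elimination: S -> b | g | bU; U -> S | g | US | bb | bUb.
After unit-elimination: S -> b | g | bU; U -> b | g | US | bU | bb | bUb.
TERM: introduce A -> b and substitute in every rule of length ≥2.
BIN: U -> AUA becomes U -> AB, B -> UA.

S -> b | g | AU; A -> b; B -> UA; U -> b | g | AA | AB | AU | US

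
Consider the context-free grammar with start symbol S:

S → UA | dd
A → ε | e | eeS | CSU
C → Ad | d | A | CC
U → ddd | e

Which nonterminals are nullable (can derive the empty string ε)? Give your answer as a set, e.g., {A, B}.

Directly nullable (have an ε-rule): {A}.
C is nullable via C -> A (every symbol on the right is already known nullable).
Not nullable: S, U — each has a terminal in every rule's right-hand side or depends on a non-nullable symbol.

{A, C}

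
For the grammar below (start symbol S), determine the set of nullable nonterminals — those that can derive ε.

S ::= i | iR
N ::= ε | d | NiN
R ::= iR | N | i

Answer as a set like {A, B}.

Directly nullable (have an ε-rule): {N}.
R is nullable via R -> N (every symbol on the right is already known nullable).
Not nullable: S — each has a terminal in every rule's right-hand side or depends on a non-nullable symbol.

{N, R}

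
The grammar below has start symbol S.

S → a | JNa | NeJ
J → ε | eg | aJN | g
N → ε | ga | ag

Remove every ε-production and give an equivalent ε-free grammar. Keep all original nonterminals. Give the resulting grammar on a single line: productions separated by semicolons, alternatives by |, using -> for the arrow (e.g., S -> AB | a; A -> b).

Nullable set: {J, N}.
S -> JNa: J, N nullable, giving JNa | Ja | Na | a.
S -> NeJ: N, J nullable, giving Ne | NeJ | e | eJ.
Drop J -> ε.
J -> aJN: J, N nullable, giving a | aJ | aJN | aN.
Drop N -> ε.
Unchanged (no nullable symbols): S -> a; J -> eg; J -> g; N -> ag; N -> ga.

S -> a | e | Ja | Na | Ne | eJ | JNa | NeJ; J -> a | g | aJ | aN | eg | aJN; N -> ag | ga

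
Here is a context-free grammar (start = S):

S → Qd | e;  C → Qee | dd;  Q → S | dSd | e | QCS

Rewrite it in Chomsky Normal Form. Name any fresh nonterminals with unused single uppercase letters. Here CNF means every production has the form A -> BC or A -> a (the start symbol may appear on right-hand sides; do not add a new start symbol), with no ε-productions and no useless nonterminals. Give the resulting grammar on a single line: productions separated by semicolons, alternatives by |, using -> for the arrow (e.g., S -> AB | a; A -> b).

No ε-productions.
After unit-elimination: S -> e | Qd; C -> dd | Qee; Q -> e | Qd | QCS | dSd.
TERM: introduce B -> d, A -> e and substitute in every rule of length ≥2.
BIN: C -> QAA becomes C -> QD, D -> AA; Q -> BSB becomes Q -> BE, E -> SB; Q -> QCS becomes Q -> QF, F -> CS.

S -> e | QB; A -> e; B -> d; C -> BB | QD; D -> AA; E -> SB; F -> CS; Q -> e | BE | QB | QF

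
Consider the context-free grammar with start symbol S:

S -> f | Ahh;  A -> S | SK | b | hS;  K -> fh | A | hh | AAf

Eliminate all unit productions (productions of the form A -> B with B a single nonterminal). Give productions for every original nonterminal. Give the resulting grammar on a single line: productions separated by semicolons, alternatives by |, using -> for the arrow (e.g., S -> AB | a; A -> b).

Unit productions: A->S, K->A.
Unit pairs (A ⇒* B via units): (A,S), (K,A), (K,S).
S: inherits non-unit rules of {S} → Ahh | f.
A: inherits non-unit rules of {A, S} → Ahh | SK | b | f | hS.
K: inherits non-unit rules of {A, K, S} → AAf | Ahh | SK | b | f | fh | hS | hh.

S -> f | Ahh; A -> b | f | SK | hS | Ahh; K -> b | f | SK | fh | hS | hh | AAf | Ahh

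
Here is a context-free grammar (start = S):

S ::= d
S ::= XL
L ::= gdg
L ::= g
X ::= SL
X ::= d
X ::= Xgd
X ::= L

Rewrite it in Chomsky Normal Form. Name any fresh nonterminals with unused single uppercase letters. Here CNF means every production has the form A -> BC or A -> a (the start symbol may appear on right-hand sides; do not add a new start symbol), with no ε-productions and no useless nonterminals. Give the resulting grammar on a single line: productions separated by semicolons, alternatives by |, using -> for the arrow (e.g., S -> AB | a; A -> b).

S -> d | XL; A -> g; B -> d; C -> BA; D -> BA; E -> AB; L -> g | AC; X -> d | g | AD | SL | XE

No ε-productions.
After unit-elimination: S -> d | XL; L -> g | gdg; X -> d | g | SL | Xgd | gdg.
TERM: introduce B -> d, A -> g and substitute in every rule of length ≥2.
BIN: L -> ABA becomes L -> AC, C -> BA; X -> ABA becomes X -> AD, D -> BA; X -> XAB becomes X -> XE, E -> AB.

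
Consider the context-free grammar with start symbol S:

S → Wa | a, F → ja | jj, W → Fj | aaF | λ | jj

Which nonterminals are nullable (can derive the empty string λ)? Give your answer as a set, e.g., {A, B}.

Directly nullable (have an ε-rule): {W}.
Not nullable: F, S — each has a terminal in every rule's right-hand side or depends on a non-nullable symbol.

{W}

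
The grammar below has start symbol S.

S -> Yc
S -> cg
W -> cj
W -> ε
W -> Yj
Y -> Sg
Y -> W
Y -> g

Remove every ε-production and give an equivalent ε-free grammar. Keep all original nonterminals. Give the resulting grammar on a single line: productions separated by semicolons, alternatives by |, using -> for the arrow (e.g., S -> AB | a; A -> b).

S -> c | Yc | cg; W -> j | Yj | cj; Y -> W | g | Sg

Nullable set: {W, Y}.
S -> Yc: Y nullable, giving Yc | c.
Drop W -> ε.
W -> Yj: Y nullable, giving Yj | j.
Y -> W: W nullable, giving W.
Unchanged (no nullable symbols): S -> cg; W -> cj; Y -> Sg; Y -> g.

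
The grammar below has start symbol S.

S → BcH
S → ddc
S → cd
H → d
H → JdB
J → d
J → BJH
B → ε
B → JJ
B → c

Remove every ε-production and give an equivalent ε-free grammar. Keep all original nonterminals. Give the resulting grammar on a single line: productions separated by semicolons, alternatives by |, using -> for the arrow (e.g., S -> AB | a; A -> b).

Nullable set: {B}.
S -> BcH: B nullable, giving BcH | cH.
Drop B -> ε.
H -> JdB: B nullable, giving Jd | JdB.
J -> BJH: B nullable, giving BJH | JH.
Unchanged (no nullable symbols): S -> cd; S -> ddc; B -> JJ; B -> c; H -> d; J -> d.

S -> cH | cd | BcH | ddc; B -> c | JJ; H -> d | Jd | JdB; J -> d | JH | BJH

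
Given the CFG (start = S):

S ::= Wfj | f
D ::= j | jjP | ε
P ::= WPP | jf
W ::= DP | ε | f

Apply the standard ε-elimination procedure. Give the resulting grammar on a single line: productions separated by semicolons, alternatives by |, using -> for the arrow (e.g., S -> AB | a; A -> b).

Nullable set: {D, W}.
S -> Wfj: W nullable, giving Wfj | fj.
Drop D -> ε.
P -> WPP: W nullable, giving PP | WPP.
Drop W -> ε.
W -> DP: D nullable, giving DP | P.
Unchanged (no nullable symbols): S -> f; D -> j; D -> jjP; P -> jf; W -> f.

S -> f | fj | Wfj; D -> j | jjP; P -> PP | jf | WPP; W -> P | f | DP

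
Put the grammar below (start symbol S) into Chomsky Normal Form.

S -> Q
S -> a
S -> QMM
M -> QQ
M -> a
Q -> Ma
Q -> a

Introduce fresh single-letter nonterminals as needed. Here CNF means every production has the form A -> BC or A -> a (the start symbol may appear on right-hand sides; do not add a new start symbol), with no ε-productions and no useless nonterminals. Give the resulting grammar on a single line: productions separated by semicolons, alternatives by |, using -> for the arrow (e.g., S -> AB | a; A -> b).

No ε-productions.
After unit-elimination: S -> a | Ma | QMM; M -> a | QQ; Q -> a | Ma.
TERM: introduce A -> a and substitute in every rule of length ≥2.
BIN: S -> QMM becomes S -> QB, B -> MM.

S -> a | MA | QB; A -> a; B -> MM; M -> a | QQ; Q -> a | MA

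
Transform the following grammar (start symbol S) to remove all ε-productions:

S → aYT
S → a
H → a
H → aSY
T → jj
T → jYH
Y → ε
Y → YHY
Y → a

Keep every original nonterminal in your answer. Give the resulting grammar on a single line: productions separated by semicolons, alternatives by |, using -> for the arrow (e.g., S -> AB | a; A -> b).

S -> a | aT | aYT; H -> a | aS | aSY; T -> jH | jj | jYH; Y -> H | a | HY | YH | YHY

Nullable set: {Y}.
S -> aYT: Y nullable, giving aT | aYT.
H -> aSY: Y nullable, giving aS | aSY.
T -> jYH: Y nullable, giving jH | jYH.
Drop Y -> ε.
Y -> YHY: Y, Y nullable, giving H | HY | YH | YHY.
Unchanged (no nullable symbols): S -> a; H -> a; T -> jj; Y -> a.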